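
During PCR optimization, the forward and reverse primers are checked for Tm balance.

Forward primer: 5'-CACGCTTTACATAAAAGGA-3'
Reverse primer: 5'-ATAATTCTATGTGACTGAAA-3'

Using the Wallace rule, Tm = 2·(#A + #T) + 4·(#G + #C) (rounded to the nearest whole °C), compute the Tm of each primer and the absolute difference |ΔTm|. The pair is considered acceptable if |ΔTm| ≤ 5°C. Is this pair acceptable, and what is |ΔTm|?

Forward: A=8 T=4 G=3 C=4 → Tm = 2·12 + 4·7 = 52°C.
Reverse: A=8 T=7 G=3 C=2 → Tm = 2·15 + 4·5 = 50°C.
|ΔTm| = |52 − 50| = 2°C, ≤ 5°C.

|ΔTm| = 2°C; the pair is acceptable.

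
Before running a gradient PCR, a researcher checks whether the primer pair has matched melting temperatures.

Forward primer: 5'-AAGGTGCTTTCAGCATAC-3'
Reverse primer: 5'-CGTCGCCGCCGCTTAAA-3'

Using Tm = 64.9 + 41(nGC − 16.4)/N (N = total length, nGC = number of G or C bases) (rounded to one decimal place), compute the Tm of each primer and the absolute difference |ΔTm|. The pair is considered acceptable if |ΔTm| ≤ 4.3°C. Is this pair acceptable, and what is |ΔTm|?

Forward: G+C = 8, N = 18 → Tm = 64.9 + 41·(8 − 16.4)/18 = 45.8°C.
Reverse: G+C = 11, N = 17 → Tm = 64.9 + 41·(11 − 16.4)/17 = 51.9°C.
|ΔTm| = |45.8 − 51.9| = 6.1°C, > 4.3°C.

|ΔTm| = 6.1°C; the pair is not acceptable.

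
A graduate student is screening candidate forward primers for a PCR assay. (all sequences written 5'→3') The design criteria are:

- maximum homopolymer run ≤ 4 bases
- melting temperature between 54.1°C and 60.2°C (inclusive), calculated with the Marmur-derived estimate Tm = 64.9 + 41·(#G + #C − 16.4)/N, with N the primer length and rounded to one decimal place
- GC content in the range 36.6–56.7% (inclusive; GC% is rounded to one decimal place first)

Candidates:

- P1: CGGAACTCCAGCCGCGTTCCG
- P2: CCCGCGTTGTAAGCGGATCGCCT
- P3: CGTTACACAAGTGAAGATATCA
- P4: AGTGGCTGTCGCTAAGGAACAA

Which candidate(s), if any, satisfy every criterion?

P1 (21 nt, A=3 T=3 G=6 C=9): longest run = 2 ✓; Tm = 64.9 + 41·(15 − 16.4)/21 = 62.2°C, outside 54.1–60.2°C ✗; GC 15/21 = 71.4%, outside 36.6–56.7% ✗ — fails.
P2 (23 nt, A=3 T=5 G=7 C=8): longest run = 3 ✓; Tm = 64.9 + 41·(15 − 16.4)/23 = 62.4°C, outside 54.1–60.2°C ✗; GC 15/23 = 65.2%, outside 36.6–56.7% ✗ — fails.
P3 (22 nt, A=9 T=5 G=4 C=4): longest run = 2 ✓; Tm = 64.9 + 41·(8 − 16.4)/22 = 49.2°C, outside 54.1–60.2°C ✗; GC 8/22 = 36.4%, outside 36.6–56.7% ✗ — fails.
P4 (22 nt, A=7 T=4 G=7 C=4): longest run = 2 ✓; Tm = 64.9 + 41·(11 − 16.4)/22 = 54.8°C ✓; GC 11/22 = 50.0% ✓ — passes.

P4 only.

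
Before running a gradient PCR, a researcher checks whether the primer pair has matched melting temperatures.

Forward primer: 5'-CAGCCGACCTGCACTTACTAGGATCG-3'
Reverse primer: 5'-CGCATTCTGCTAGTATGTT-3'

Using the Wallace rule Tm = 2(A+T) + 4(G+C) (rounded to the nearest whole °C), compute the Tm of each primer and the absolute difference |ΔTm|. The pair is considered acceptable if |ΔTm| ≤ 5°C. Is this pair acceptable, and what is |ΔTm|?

Forward: A=6 T=5 G=6 C=9 → Tm = 2·11 + 4·15 = 82°C.
Reverse: A=3 T=8 G=4 C=4 → Tm = 2·11 + 4·8 = 54°C.
|ΔTm| = |82 − 54| = 28°C, > 5°C.

|ΔTm| = 28°C; the pair is not acceptable.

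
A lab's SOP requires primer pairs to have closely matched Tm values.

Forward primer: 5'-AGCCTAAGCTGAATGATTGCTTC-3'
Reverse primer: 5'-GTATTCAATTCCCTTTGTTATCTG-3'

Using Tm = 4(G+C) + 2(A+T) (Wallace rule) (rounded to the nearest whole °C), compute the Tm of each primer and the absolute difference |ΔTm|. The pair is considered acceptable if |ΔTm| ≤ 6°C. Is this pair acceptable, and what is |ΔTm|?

Forward: A=6 T=7 G=5 C=5 → Tm = 2·13 + 4·10 = 66°C.
Reverse: A=4 T=12 G=3 C=5 → Tm = 2·16 + 4·8 = 64°C.
|ΔTm| = |66 − 64| = 2°C, ≤ 6°C.

|ΔTm| = 2°C; the pair is acceptable.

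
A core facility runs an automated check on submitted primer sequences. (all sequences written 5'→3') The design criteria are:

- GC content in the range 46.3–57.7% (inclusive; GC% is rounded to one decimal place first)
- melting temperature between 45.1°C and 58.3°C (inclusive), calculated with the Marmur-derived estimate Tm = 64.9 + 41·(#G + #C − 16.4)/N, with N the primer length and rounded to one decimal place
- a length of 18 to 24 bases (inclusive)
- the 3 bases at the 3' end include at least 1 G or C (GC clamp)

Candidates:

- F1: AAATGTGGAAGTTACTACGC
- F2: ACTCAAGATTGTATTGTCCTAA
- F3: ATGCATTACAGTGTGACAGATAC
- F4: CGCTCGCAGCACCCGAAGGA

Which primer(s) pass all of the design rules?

None of the candidates satisfy all criteria.

F1 (20 nt, A=7 T=5 G=5 C=3): GC 8/20 = 40.0%, outside 46.3–57.7% ✗; Tm = 64.9 + 41·(8 − 16.4)/20 = 47.7°C ✓; length 20 ✓; 3' end CGC has 3 G/C ✓ — fails.
F2 (22 nt, A=7 T=8 G=3 C=4): GC 7/22 = 31.8%, outside 46.3–57.7% ✗; Tm = 64.9 + 41·(7 − 16.4)/22 = 47.4°C ✓; length 22 ✓; 3' end TAA has 0 G/C, need ≥1 ✗ — fails.
F3 (23 nt, A=8 T=6 G=5 C=4): GC 9/23 = 39.1%, outside 46.3–57.7% ✗; Tm = 64.9 + 41·(9 − 16.4)/23 = 51.7°C ✓; length 23 ✓; 3' end TAC has 1 G/C ✓ — fails.
F4 (20 nt, A=5 T=1 G=6 C=8): GC 14/20 = 70.0%, outside 46.3–57.7% ✗; Tm = 64.9 + 41·(14 − 16.4)/20 = 60.0°C, outside 45.1–58.3°C ✗; length 20 ✓; 3' end GGA has 2 G/C ✓ — fails.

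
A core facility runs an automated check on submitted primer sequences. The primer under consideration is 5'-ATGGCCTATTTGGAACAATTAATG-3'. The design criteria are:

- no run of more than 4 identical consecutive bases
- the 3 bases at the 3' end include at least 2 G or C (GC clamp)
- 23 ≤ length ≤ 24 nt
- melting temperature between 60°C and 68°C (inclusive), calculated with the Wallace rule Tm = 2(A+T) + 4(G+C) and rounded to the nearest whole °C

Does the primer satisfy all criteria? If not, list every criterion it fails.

Base counts: A=8, T=8, G=5, C=3 (length 24).
homopolymer run: longest run = 3 ✓
GC clamp: 3' end ATG has 1 G/C, need ≥2 ✗
length: length 24 ✓
Tm: Tm = 2·16 + 4·8 = 64°C ✓

Fails: GC clamp.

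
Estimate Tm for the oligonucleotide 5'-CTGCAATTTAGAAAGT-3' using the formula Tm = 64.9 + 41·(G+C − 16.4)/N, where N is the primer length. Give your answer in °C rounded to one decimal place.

Base counts: A=6, T=5, G=3, C=2; G+C = 5, N = 16.
Tm = 64.9 + 41·(5 − 16.4)/16 = 64.9 + -467.40/16 = 35.7°C.

35.7°C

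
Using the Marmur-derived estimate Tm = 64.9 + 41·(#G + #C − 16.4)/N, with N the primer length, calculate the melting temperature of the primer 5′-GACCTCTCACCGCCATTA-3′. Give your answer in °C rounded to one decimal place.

50.3°C

Base counts: A=4, T=4, G=2, C=8; G+C = 10, N = 18.
Tm = 64.9 + 41·(10 − 16.4)/18 = 64.9 + -262.40/18 = 50.3°C.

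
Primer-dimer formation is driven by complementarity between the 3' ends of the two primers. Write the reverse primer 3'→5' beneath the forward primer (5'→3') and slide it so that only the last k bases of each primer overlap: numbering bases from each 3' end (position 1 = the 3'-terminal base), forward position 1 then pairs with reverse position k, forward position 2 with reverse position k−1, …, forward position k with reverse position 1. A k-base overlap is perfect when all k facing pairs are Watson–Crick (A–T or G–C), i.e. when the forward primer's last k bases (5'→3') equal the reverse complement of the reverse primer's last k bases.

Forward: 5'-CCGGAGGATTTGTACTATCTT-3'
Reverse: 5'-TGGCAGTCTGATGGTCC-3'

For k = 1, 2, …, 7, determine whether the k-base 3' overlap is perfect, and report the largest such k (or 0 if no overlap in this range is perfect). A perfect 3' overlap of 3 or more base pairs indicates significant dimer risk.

Last 7 bases (5'→3') — forward …CTATCTT, reverse …ATGGTCC.
Reverse complement of the reverse primer's last 7 bases: GGACCAT; its first k bases are the reverse complement of the reverse primer's last k bases, so a perfect k-base overlap needs the forward primer's last k bases to equal them.
Comparing (forward last k vs required): k=1: T vs G ✗; k=2: TT vs GG ✗; k=3: CTT vs GGA ✗; k=4: TCTT vs GGAC ✗; k=5: ATCTT vs GGACC ✗; k=6: TATCTT vs GGACCA ✗; k=7: CTATCTT vs GGACCAT ✗.
No overlap length from 1 to 7 is perfect, so the longest perfect 3' overlap is 0.

Longest perfect overlap: 0 complementary base pairs; below the dimer-risk threshold (threshold 3).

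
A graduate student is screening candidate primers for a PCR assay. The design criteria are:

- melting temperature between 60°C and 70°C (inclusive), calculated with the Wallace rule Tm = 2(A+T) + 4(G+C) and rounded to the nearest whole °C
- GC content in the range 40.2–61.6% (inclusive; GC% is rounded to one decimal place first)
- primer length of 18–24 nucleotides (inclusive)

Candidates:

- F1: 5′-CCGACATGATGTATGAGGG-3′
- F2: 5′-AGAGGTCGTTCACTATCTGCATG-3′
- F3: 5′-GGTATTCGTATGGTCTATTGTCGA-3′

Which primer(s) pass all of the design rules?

F2 and F3.

F1 (19 nt, A=5 T=4 G=7 C=3): Tm = 2·9 + 4·10 = 58°C, outside 60–70°C ✗; GC 10/19 = 52.6% ✓; length 19 ✓ — fails.
F2 (23 nt, A=5 T=7 G=6 C=5): Tm = 2·12 + 4·11 = 68°C ✓; GC 11/23 = 47.8% ✓; length 23 ✓ — passes.
F3 (24 nt, A=4 T=10 G=7 C=3): Tm = 2·14 + 4·10 = 68°C ✓; GC 10/24 = 41.7% ✓; length 24 ✓ — passes.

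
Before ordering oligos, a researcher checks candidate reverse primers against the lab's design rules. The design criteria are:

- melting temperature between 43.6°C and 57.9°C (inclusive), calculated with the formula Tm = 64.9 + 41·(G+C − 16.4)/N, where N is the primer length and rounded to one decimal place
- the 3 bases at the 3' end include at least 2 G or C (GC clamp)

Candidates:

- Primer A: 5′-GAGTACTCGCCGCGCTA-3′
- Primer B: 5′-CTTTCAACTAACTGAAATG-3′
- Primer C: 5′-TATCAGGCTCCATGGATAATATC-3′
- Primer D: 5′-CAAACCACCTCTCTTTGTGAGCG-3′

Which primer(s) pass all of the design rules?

Primer A (17 nt, A=3 T=3 G=5 C=6): Tm = 64.9 + 41·(11 − 16.4)/17 = 51.9°C ✓; 3' end CTA has 1 G/C, need ≥2 ✗ — fails.
Primer B (19 nt, A=7 T=6 G=2 C=4): Tm = 64.9 + 41·(6 − 16.4)/19 = 42.5°C, outside 43.6–57.9°C ✗; 3' end ATG has 1 G/C, need ≥2 ✗ — fails.
Primer C (23 nt, A=7 T=7 G=4 C=5): Tm = 64.9 + 41·(9 − 16.4)/23 = 51.7°C ✓; 3' end ATC has 1 G/C, need ≥2 ✗ — fails.
Primer D (23 nt, A=5 T=6 G=4 C=8): Tm = 64.9 + 41·(12 − 16.4)/23 = 57.1°C ✓; 3' end GCG has 3 G/C ✓ — passes.

Primer D only.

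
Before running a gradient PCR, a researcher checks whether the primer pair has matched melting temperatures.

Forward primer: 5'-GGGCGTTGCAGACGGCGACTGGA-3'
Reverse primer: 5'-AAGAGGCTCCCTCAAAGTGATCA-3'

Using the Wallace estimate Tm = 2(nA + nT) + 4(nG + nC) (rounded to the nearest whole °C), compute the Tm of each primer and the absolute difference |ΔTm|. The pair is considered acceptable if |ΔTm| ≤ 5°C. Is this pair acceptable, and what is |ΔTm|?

|ΔTm| = 10°C; the pair is not acceptable.

Forward: A=4 T=3 G=11 C=5 → Tm = 2·7 + 4·16 = 78°C.
Reverse: A=8 T=4 G=5 C=6 → Tm = 2·12 + 4·11 = 68°C.
|ΔTm| = |78 − 68| = 10°C, > 5°C.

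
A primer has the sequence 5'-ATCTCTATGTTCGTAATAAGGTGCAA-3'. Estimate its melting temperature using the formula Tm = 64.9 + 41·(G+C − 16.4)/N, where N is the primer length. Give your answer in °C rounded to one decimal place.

53.2°C

Base counts: A=8, T=9, G=5, C=4; G+C = 9, N = 26.
Tm = 64.9 + 41·(9 − 16.4)/26 = 64.9 + -303.40/26 = 53.2°C.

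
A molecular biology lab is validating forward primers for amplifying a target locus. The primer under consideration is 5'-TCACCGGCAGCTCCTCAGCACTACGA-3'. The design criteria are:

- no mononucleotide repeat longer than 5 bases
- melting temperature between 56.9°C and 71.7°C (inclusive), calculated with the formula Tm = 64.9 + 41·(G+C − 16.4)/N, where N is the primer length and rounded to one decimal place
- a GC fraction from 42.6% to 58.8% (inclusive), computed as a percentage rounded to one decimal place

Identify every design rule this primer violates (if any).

Fails: GC content.

Base counts: A=6, T=4, G=5, C=11 (length 26).
homopolymer run: longest run = 2 ✓
Tm: Tm = 64.9 + 41·(16 − 16.4)/26 = 64.3°C ✓
GC content: GC 16/26 = 61.5%, outside 42.6–58.8% ✗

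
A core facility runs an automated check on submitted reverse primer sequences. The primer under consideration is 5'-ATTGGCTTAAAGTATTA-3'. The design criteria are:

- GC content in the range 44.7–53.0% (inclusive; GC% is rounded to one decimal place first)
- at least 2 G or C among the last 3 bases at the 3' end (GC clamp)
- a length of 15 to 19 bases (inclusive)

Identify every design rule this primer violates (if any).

Base counts: A=6, T=7, G=3, C=1 (length 17).
GC content: GC 4/17 = 23.5%, outside 44.7–53.0% ✗
GC clamp: 3' end TTA has 0 G/C, need ≥2 ✗
length: length 17 ✓

Fails: GC content, GC clamp.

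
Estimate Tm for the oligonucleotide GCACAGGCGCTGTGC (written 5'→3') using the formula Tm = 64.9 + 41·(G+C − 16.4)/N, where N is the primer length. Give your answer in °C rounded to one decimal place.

Base counts: A=2, T=2, G=6, C=5; G+C = 11, N = 15.
Tm = 64.9 + 41·(11 − 16.4)/15 = 64.9 + -221.40/15 = 50.1°C.

50.1°C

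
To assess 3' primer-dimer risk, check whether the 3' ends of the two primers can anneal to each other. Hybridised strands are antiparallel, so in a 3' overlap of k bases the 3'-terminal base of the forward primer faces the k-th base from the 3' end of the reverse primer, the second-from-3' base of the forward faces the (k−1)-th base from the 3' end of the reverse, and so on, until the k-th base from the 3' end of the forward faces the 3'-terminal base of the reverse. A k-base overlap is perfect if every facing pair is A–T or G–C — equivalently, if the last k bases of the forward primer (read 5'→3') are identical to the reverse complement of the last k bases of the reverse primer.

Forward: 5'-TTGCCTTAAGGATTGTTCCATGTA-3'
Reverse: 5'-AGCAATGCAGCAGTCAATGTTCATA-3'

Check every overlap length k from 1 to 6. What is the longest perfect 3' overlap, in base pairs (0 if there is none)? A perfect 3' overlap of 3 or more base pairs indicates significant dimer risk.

Last 6 bases (5'→3') — forward …CATGTA, reverse …TTCATA.
Reverse complement of the reverse primer's last 6 bases: TATGAA; its first k bases are the reverse complement of the reverse primer's last k bases, so a perfect k-base overlap needs the forward primer's last k bases to equal them.
Comparing (forward last k vs required): k=1: A vs T ✗; k=2: TA vs TA ✓; k=3: GTA vs TAT ✗; k=4: TGTA vs TATG ✗; k=5: ATGTA vs TATGA ✗; k=6: CATGTA vs TATGAA ✗.
Only k = 2 is perfect, so the longest perfect 3' overlap is 2.

Longest perfect overlap: 2 complementary base pairs; below the dimer-risk threshold (threshold 3).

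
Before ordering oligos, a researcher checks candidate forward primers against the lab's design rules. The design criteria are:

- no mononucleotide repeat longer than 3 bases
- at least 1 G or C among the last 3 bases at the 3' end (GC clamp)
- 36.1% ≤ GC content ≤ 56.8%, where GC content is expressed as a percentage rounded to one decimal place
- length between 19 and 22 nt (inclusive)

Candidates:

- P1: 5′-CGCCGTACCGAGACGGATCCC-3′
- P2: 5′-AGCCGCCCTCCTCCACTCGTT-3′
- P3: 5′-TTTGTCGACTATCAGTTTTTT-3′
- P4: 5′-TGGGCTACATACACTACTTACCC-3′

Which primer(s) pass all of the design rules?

None of the candidates satisfy all criteria.

P1 (21 nt, A=4 T=2 G=6 C=9): longest run = 3 ✓; 3' end CCC has 3 G/C ✓; GC 15/21 = 71.4%, outside 36.1–56.8% ✗; length 21 ✓ — fails.
P2 (21 nt, A=2 T=5 G=3 C=11): longest run = 3 ✓; 3' end GTT has 1 G/C ✓; GC 14/21 = 66.7%, outside 36.1–56.8% ✗; length 21 ✓ — fails.
P3 (21 nt, A=3 T=12 G=3 C=3): longest run = 6, exceeds 3 ✗; 3' end TTT has 0 G/C, need ≥1 ✗; GC 6/21 = 28.6%, outside 36.1–56.8% ✗; length 21 ✓ — fails.
P4 (23 nt, A=6 T=6 G=3 C=8): longest run = 3 ✓; 3' end CCC has 3 G/C ✓; GC 11/23 = 47.8% ✓; length 23, outside 19–22 ✗ — fails.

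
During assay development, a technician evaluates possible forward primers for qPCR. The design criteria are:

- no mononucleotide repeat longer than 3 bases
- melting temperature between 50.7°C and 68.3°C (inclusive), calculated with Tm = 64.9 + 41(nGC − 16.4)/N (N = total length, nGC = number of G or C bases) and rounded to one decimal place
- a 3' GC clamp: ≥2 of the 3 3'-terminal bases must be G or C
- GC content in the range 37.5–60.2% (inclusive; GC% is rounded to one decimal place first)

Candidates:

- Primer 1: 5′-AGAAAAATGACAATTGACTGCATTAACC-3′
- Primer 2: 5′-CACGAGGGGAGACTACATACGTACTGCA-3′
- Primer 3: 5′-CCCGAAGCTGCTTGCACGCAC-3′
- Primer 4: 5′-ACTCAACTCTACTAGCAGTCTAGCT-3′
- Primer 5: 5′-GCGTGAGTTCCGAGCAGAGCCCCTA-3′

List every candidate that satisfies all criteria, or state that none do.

Primer 1 (28 nt, A=13 T=6 G=4 C=5): longest run = 5, exceeds 3 ✗; Tm = 64.9 + 41·(9 − 16.4)/28 = 54.1°C ✓; 3' end ACC has 2 G/C ✓; GC 9/28 = 32.1%, outside 37.5–60.2% ✗ — fails.
Primer 2 (28 nt, A=9 T=4 G=8 C=7): longest run = 4, exceeds 3 ✗; Tm = 64.9 + 41·(15 − 16.4)/28 = 62.9°C ✓; 3' end GCA has 2 G/C ✓; GC 15/28 = 53.6% ✓ — fails.
Primer 3 (21 nt, A=4 T=3 G=5 C=9): longest run = 3 ✓; Tm = 64.9 + 41·(14 − 16.4)/21 = 60.2°C ✓; 3' end CAC has 2 G/C ✓; GC 14/21 = 66.7%, outside 37.5–60.2% ✗ — fails.
Primer 4 (25 nt, A=7 T=7 G=3 C=8): longest run = 2 ✓; Tm = 64.9 + 41·(11 − 16.4)/25 = 56.0°C ✓; 3' end GCT has 2 G/C ✓; GC 11/25 = 44.0% ✓ — passes.
Primer 5 (25 nt, A=5 T=4 G=8 C=8): longest run = 4, exceeds 3 ✗; Tm = 64.9 + 41·(16 − 16.4)/25 = 64.2°C ✓; 3' end CTA has 1 G/C, need ≥2 ✗; GC 16/25 = 64.0%, outside 37.5–60.2% ✗ — fails.

Primer 4 only.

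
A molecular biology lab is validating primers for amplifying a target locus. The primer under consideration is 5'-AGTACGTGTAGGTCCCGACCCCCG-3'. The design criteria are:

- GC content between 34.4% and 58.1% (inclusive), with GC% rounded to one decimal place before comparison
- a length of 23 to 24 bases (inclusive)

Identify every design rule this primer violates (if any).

Base counts: A=4, T=4, G=7, C=9 (length 24).
GC content: GC 16/24 = 66.7%, outside 34.4–58.1% ✗
length: length 24 ✓

Fails: GC content.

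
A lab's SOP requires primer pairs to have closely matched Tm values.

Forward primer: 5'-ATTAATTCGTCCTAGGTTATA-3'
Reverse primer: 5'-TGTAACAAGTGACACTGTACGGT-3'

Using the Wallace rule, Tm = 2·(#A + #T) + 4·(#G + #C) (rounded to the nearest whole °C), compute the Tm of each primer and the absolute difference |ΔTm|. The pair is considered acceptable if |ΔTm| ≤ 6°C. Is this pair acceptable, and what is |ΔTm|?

Forward: A=6 T=9 G=3 C=3 → Tm = 2·15 + 4·6 = 54°C.
Reverse: A=7 T=6 G=6 C=4 → Tm = 2·13 + 4·10 = 66°C.
|ΔTm| = |54 − 66| = 12°C, > 6°C.

|ΔTm| = 12°C; the pair is not acceptable.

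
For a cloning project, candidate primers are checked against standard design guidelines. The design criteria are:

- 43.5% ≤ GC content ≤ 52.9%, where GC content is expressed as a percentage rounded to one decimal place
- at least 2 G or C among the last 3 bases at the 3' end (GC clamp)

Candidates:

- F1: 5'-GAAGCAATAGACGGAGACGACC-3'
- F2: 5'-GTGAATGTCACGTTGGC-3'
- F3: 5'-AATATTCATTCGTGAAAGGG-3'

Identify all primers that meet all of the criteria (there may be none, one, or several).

F2 only.

F1 (22 nt, A=9 T=1 G=7 C=5): GC 12/22 = 54.5%, outside 43.5–52.9% ✗; 3' end ACC has 2 G/C ✓ — fails.
F2 (17 nt, A=3 T=5 G=6 C=3): GC 9/17 = 52.9% ✓; 3' end GGC has 3 G/C ✓ — passes.
F3 (20 nt, A=7 T=6 G=5 C=2): GC 7/20 = 35.0%, outside 43.5–52.9% ✗; 3' end GGG has 3 G/C ✓ — fails.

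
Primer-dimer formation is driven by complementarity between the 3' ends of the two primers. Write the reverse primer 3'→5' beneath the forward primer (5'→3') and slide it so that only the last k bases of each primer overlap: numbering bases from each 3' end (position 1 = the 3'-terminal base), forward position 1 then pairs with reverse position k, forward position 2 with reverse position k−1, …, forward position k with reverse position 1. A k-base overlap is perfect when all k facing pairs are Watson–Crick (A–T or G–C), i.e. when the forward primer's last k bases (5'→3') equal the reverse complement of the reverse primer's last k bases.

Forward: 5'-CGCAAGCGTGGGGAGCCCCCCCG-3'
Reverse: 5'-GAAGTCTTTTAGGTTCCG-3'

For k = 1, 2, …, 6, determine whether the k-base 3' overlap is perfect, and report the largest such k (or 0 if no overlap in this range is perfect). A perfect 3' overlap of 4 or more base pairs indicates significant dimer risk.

Last 6 bases (5'→3') — forward …CCCCCG, reverse …GTTCCG.
Reverse complement of the reverse primer's last 6 bases: CGGAAC; its first k bases are the reverse complement of the reverse primer's last k bases, so a perfect k-base overlap needs the forward primer's last k bases to equal them.
Comparing (forward last k vs required): k=1: G vs C ✗; k=2: CG vs CG ✓; k=3: CCG vs CGG ✗; k=4: CCCG vs CGGA ✗; k=5: CCCCG vs CGGAA ✗; k=6: CCCCCG vs CGGAAC ✗.
Only k = 2 is perfect, so the longest perfect 3' overlap is 2.

Longest perfect overlap: 2 complementary base pairs; below the dimer-risk threshold (threshold 4).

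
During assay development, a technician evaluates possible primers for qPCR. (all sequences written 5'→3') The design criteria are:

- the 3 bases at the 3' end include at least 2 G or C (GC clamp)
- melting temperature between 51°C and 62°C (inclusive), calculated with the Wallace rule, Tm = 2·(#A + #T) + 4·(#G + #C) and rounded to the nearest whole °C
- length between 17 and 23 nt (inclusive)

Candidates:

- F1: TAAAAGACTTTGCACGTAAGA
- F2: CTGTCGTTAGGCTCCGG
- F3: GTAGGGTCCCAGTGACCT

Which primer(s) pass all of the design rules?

F1 (21 nt, A=9 T=5 G=4 C=3): 3' end AGA has 1 G/C, need ≥2 ✗; Tm = 2·14 + 4·7 = 56°C ✓; length 21 ✓ — fails.
F2 (17 nt, A=1 T=5 G=6 C=5): 3' end CGG has 3 G/C ✓; Tm = 2·6 + 4·11 = 56°C ✓; length 17 ✓ — passes.
F3 (18 nt, A=3 T=4 G=6 C=5): 3' end CCT has 2 G/C ✓; Tm = 2·7 + 4·11 = 58°C ✓; length 18 ✓ — passes.

F2 and F3.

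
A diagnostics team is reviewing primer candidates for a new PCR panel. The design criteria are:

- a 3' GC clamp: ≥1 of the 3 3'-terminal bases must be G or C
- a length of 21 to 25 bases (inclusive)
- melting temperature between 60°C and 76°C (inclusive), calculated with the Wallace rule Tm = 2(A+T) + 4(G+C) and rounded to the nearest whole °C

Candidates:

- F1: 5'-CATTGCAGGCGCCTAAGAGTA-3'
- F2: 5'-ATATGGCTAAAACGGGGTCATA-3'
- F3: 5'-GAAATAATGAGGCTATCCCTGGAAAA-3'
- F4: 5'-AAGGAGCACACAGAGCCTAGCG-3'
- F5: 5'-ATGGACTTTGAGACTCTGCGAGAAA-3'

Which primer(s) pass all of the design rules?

F1 (21 nt, A=6 T=4 G=6 C=5): 3' end GTA has 1 G/C ✓; length 21 ✓; Tm = 2·10 + 4·11 = 64°C ✓ — passes.
F2 (22 nt, A=8 T=5 G=6 C=3): 3' end ATA has 0 G/C, need ≥1 ✗; length 22 ✓; Tm = 2·13 + 4·9 = 62°C ✓ — fails.
F3 (26 nt, A=11 T=5 G=6 C=4): 3' end AAA has 0 G/C, need ≥1 ✗; length 26, outside 21–25 ✗; Tm = 2·16 + 4·10 = 72°C ✓ — fails.
F4 (22 nt, A=8 T=1 G=7 C=6): 3' end GCG has 3 G/C ✓; length 22 ✓; Tm = 2·9 + 4·13 = 70°C ✓ — passes.
F5 (25 nt, A=8 T=6 G=7 C=4): 3' end AAA has 0 G/C, need ≥1 ✗; length 25 ✓; Tm = 2·14 + 4·11 = 72°C ✓ — fails.

F1 and F4.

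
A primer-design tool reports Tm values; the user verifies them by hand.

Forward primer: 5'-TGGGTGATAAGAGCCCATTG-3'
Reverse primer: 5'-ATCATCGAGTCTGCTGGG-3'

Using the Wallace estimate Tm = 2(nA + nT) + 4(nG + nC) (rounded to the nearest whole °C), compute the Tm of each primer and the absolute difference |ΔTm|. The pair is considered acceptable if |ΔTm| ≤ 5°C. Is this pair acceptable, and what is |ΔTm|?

Forward: A=5 T=5 G=7 C=3 → Tm = 2·10 + 4·10 = 60°C.
Reverse: A=3 T=5 G=6 C=4 → Tm = 2·8 + 4·10 = 56°C.
|ΔTm| = |60 − 56| = 4°C, ≤ 5°C.

|ΔTm| = 4°C; the pair is acceptable.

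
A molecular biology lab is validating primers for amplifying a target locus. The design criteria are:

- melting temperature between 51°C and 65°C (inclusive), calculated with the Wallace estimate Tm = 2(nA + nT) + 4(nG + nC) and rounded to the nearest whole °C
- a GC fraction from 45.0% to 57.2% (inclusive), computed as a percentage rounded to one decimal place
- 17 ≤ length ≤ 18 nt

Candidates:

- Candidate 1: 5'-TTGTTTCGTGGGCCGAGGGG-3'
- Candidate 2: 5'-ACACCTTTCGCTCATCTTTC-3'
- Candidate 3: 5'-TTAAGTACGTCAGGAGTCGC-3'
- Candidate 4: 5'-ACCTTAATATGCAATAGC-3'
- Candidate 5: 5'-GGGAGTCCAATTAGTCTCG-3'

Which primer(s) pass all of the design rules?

None of the candidates satisfy all criteria.

Candidate 1 (20 nt, A=1 T=6 G=10 C=3): Tm = 2·7 + 4·13 = 66°C, outside 51–65°C ✗; GC 13/20 = 65.0%, outside 45.0–57.2% ✗; length 20, outside 17–18 ✗ — fails.
Candidate 2 (20 nt, A=3 T=8 G=1 C=8): Tm = 2·11 + 4·9 = 58°C ✓; GC 9/20 = 45.0% ✓; length 20, outside 17–18 ✗ — fails.
Candidate 3 (20 nt, A=5 T=5 G=6 C=4): Tm = 2·10 + 4·10 = 60°C ✓; GC 10/20 = 50.0% ✓; length 20, outside 17–18 ✗ — fails.
Candidate 4 (18 nt, A=7 T=5 G=2 C=4): Tm = 2·12 + 4·6 = 48°C, outside 51–65°C ✗; GC 6/18 = 33.3%, outside 45.0–57.2% ✗; length 18 ✓ — fails.
Candidate 5 (19 nt, A=4 T=5 G=6 C=4): Tm = 2·9 + 4·10 = 58°C ✓; GC 10/19 = 52.6% ✓; length 19, outside 17–18 ✗ — fails.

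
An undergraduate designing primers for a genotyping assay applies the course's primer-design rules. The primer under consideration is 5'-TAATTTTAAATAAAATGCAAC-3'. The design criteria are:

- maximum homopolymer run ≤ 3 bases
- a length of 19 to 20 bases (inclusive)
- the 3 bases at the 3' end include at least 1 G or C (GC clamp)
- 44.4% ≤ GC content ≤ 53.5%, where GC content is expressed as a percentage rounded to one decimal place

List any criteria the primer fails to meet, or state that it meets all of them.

Fails: homopolymer run, length, GC content.

Base counts: A=11, T=7, G=1, C=2 (length 21).
homopolymer run: longest run = 4, exceeds 3 ✗
length: length 21, outside 19–20 ✗
GC clamp: 3' end AAC has 1 G/C ✓
GC content: GC 3/21 = 14.3%, outside 44.4–53.5% ✗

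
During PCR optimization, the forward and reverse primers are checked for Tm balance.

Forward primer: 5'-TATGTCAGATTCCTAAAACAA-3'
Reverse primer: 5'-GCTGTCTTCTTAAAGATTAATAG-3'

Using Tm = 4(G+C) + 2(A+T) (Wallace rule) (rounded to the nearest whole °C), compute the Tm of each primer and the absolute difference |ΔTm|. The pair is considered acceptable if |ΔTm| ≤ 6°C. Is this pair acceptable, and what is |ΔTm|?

|ΔTm| = 6°C; the pair is acceptable.

Forward: A=9 T=6 G=2 C=4 → Tm = 2·15 + 4·6 = 54°C.
Reverse: A=7 T=9 G=4 C=3 → Tm = 2·16 + 4·7 = 60°C.
|ΔTm| = |54 − 60| = 6°C, ≤ 6°C.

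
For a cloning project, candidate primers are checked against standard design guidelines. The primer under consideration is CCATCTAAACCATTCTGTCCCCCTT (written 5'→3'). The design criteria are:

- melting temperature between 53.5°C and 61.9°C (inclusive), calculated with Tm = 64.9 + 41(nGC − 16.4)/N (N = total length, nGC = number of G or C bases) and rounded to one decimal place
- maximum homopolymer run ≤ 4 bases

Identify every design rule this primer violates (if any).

Base counts: A=5, T=8, G=1, C=11 (length 25).
Tm: Tm = 64.9 + 41·(12 − 16.4)/25 = 57.7°C ✓
homopolymer run: longest run = 5, exceeds 4 ✗

Fails: homopolymer run.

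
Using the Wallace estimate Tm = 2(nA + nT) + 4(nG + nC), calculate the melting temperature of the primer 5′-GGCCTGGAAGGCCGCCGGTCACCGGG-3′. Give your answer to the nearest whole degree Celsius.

Base counts: A=3, T=2, G=12, C=9 (length 26).
Tm = 2·(3+2) + 4·(12+9) = 2·5 + 4·21 = 10 + 84 = 94°C.

94°C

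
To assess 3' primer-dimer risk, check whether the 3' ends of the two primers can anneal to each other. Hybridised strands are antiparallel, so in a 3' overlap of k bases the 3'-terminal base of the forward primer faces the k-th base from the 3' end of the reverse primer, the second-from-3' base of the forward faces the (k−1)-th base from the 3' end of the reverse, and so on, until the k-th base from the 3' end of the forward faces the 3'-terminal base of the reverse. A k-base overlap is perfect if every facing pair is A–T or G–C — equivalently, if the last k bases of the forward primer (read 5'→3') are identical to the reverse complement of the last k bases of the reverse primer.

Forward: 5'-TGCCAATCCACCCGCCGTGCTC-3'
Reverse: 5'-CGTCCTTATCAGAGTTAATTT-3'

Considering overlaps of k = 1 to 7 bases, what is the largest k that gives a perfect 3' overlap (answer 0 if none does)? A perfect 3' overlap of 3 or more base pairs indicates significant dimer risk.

Longest perfect overlap: 0 complementary base pairs; below the dimer-risk threshold (threshold 3).

Last 7 bases (5'→3') — forward …CGTGCTC, reverse …TTAATTT.
Reverse complement of the reverse primer's last 7 bases: AAATTAA; its first k bases are the reverse complement of the reverse primer's last k bases, so a perfect k-base overlap needs the forward primer's last k bases to equal them.
Comparing (forward last k vs required): k=1: C vs A ✗; k=2: TC vs AA ✗; k=3: CTC vs AAA ✗; k=4: GCTC vs AAAT ✗; k=5: TGCTC vs AAATT ✗; k=6: GTGCTC vs AAATTA ✗; k=7: CGTGCTC vs AAATTAA ✗.
No overlap length from 1 to 7 is perfect, so the longest perfect 3' overlap is 0.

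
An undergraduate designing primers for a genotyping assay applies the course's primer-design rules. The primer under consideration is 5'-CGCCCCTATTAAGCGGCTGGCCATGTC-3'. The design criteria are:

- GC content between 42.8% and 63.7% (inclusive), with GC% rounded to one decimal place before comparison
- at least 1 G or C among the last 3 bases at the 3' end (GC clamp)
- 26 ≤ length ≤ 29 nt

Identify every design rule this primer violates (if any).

Base counts: A=4, T=6, G=7, C=10 (length 27).
GC content: GC 17/27 = 63.0% ✓
GC clamp: 3' end GTC has 2 G/C ✓
length: length 27 ✓

Meets all criteria.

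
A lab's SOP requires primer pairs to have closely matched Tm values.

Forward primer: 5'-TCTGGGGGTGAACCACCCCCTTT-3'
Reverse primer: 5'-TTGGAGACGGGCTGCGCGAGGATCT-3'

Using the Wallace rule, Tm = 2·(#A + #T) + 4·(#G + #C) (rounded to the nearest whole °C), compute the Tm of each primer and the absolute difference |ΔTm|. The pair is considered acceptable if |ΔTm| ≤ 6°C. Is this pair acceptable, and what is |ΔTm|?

|ΔTm| = 8°C; the pair is not acceptable.

Forward: A=3 T=6 G=6 C=8 → Tm = 2·9 + 4·14 = 74°C.
Reverse: A=4 T=5 G=11 C=5 → Tm = 2·9 + 4·16 = 82°C.
|ΔTm| = |74 − 82| = 8°C, > 6°C.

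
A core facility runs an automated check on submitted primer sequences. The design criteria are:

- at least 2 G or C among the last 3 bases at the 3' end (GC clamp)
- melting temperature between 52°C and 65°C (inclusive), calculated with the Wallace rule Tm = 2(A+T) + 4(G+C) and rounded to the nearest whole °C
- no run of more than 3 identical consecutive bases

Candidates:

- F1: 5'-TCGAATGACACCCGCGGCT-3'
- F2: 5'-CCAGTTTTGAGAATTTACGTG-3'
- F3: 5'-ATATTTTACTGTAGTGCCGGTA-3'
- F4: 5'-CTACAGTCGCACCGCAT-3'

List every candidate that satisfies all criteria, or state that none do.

F1 (19 nt, A=4 T=3 G=5 C=7): 3' end GCT has 2 G/C ✓; Tm = 2·7 + 4·12 = 62°C ✓; longest run = 3 ✓ — passes.
F2 (21 nt, A=5 T=8 G=5 C=3): 3' end GTG has 2 G/C ✓; Tm = 2·13 + 4·8 = 58°C ✓; longest run = 4, exceeds 3 ✗ — fails.
F3 (22 nt, A=5 T=9 G=5 C=3): 3' end GTA has 1 G/C, need ≥2 ✗; Tm = 2·14 + 4·8 = 60°C ✓; longest run = 4, exceeds 3 ✗ — fails.
F4 (17 nt, A=4 T=3 G=3 C=7): 3' end CAT has 1 G/C, need ≥2 ✗; Tm = 2·7 + 4·10 = 54°C ✓; longest run = 2 ✓ — fails.

F1 only.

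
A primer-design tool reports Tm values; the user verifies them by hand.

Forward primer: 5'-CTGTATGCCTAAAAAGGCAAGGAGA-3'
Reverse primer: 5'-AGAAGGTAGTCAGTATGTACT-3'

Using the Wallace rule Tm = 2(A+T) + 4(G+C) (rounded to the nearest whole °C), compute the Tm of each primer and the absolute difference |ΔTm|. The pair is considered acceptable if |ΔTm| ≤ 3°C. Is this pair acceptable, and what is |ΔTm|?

|ΔTm| = 14°C; the pair is not acceptable.

Forward: A=10 T=4 G=7 C=4 → Tm = 2·14 + 4·11 = 72°C.
Reverse: A=7 T=6 G=6 C=2 → Tm = 2·13 + 4·8 = 58°C.
|ΔTm| = |72 − 58| = 14°C, > 3°C.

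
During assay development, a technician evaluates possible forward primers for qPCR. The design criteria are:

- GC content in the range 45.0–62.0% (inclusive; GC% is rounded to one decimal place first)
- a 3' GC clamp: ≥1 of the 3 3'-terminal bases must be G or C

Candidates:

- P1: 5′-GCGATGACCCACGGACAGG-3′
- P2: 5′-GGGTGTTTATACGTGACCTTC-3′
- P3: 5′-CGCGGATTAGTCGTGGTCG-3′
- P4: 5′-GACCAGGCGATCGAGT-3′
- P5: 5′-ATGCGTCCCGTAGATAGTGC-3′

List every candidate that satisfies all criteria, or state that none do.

P1 (19 nt, A=5 T=1 G=7 C=6): GC 13/19 = 68.4%, outside 45.0–62.0% ✗; 3' end AGG has 2 G/C ✓ — fails.
P2 (21 nt, A=3 T=8 G=6 C=4): GC 10/21 = 47.6% ✓; 3' end TTC has 1 G/C ✓ — passes.
P3 (19 nt, A=2 T=5 G=8 C=4): GC 12/19 = 63.2%, outside 45.0–62.0% ✗; 3' end TCG has 2 G/C ✓ — fails.
P4 (16 nt, A=4 T=2 G=6 C=4): GC 10/16 = 62.5%, outside 45.0–62.0% ✗; 3' end AGT has 1 G/C ✓ — fails.
P5 (20 nt, A=4 T=5 G=6 C=5): GC 11/20 = 55.0% ✓; 3' end TGC has 2 G/C ✓ — passes.

P2 and P5.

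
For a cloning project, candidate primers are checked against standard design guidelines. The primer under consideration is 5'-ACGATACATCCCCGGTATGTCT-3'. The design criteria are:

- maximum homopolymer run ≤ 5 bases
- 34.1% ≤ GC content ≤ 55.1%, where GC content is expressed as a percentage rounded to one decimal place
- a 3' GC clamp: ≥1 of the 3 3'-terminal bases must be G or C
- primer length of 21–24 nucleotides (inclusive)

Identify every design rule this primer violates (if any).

Base counts: A=5, T=6, G=4, C=7 (length 22).
homopolymer run: longest run = 4 ✓
GC content: GC 11/22 = 50.0% ✓
GC clamp: 3' end TCT has 1 G/C ✓
length: length 22 ✓

Meets all criteria.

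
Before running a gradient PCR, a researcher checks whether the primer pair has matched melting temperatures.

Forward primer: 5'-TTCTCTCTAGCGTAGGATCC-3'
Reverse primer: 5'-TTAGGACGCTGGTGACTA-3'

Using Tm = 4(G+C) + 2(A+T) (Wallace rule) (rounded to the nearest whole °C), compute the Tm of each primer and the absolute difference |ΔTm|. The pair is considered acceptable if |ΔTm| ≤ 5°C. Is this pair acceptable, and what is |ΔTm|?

Forward: A=3 T=7 G=4 C=6 → Tm = 2·10 + 4·10 = 60°C.
Reverse: A=4 T=5 G=6 C=3 → Tm = 2·9 + 4·9 = 54°C.
|ΔTm| = |60 − 54| = 6°C, > 5°C.

|ΔTm| = 6°C; the pair is not acceptable.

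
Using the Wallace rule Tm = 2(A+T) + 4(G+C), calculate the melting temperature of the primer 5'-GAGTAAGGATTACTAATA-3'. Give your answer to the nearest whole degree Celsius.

Base counts: A=8, T=5, G=4, C=1 (length 18).
Tm = 2·(8+5) + 4·(4+1) = 2·13 + 4·5 = 26 + 20 = 46°C.

46°C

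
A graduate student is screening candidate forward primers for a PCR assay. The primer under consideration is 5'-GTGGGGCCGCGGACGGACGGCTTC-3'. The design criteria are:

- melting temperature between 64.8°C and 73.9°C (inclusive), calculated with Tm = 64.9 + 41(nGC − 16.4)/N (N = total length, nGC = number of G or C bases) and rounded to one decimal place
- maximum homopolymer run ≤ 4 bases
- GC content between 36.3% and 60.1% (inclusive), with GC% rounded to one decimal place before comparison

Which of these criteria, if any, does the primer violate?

Fails: GC content.

Base counts: A=2, T=3, G=12, C=7 (length 24).
Tm: Tm = 64.9 + 41·(19 − 16.4)/24 = 69.3°C ✓
homopolymer run: longest run = 4 ✓
GC content: GC 19/24 = 79.2%, outside 36.3–60.1% ✗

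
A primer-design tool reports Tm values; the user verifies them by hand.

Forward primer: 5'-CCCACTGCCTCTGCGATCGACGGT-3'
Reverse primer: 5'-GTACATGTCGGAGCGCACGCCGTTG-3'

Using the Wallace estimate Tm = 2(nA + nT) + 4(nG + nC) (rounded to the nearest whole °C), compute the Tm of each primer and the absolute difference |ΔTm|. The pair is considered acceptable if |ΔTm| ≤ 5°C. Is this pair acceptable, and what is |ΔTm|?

|ΔTm| = 2°C; the pair is acceptable.

Forward: A=3 T=5 G=6 C=10 → Tm = 2·8 + 4·16 = 80°C.
Reverse: A=4 T=5 G=9 C=7 → Tm = 2·9 + 4·16 = 82°C.
|ΔTm| = |80 − 82| = 2°C, ≤ 5°C.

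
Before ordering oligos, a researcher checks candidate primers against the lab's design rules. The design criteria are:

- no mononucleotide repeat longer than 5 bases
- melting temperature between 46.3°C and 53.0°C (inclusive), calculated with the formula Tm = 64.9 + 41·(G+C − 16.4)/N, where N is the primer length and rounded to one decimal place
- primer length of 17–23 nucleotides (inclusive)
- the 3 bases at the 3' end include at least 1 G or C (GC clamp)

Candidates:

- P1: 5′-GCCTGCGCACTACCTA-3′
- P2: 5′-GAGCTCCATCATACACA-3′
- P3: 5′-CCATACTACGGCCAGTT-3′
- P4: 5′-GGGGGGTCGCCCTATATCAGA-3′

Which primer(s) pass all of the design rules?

P1 (16 nt, A=3 T=3 G=3 C=7): longest run = 2 ✓; Tm = 64.9 + 41·(10 − 16.4)/16 = 48.5°C ✓; length 16, outside 17–23 ✗; 3' end CTA has 1 G/C ✓ — fails.
P2 (17 nt, A=6 T=3 G=2 C=6): longest run = 2 ✓; Tm = 64.9 + 41·(8 − 16.4)/17 = 44.6°C, outside 46.3–53.0°C ✗; length 17 ✓; 3' end ACA has 1 G/C ✓ — fails.
P3 (17 nt, A=4 T=4 G=3 C=6): longest run = 2 ✓; Tm = 64.9 + 41·(9 − 16.4)/17 = 47.1°C ✓; length 17 ✓; 3' end GTT has 1 G/C ✓ — passes.
P4 (21 nt, A=4 T=4 G=8 C=5): longest run = 6, exceeds 5 ✗; Tm = 64.9 + 41·(13 − 16.4)/21 = 58.3°C, outside 46.3–53.0°C ✗; length 21 ✓; 3' end AGA has 1 G/C ✓ — fails.

P3 only.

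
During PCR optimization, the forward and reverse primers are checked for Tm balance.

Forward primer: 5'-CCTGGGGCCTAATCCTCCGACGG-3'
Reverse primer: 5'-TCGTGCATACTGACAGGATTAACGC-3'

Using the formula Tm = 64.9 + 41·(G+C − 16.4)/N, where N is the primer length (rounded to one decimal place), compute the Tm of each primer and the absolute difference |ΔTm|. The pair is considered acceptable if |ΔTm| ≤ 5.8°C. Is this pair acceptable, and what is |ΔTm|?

Forward: G+C = 16, N = 23 → Tm = 64.9 + 41·(16 − 16.4)/23 = 64.2°C.
Reverse: G+C = 12, N = 25 → Tm = 64.9 + 41·(12 − 16.4)/25 = 57.7°C.
|ΔTm| = |64.2 − 57.7| = 6.5°C, > 5.8°C.

|ΔTm| = 6.5°C; the pair is not acceptable.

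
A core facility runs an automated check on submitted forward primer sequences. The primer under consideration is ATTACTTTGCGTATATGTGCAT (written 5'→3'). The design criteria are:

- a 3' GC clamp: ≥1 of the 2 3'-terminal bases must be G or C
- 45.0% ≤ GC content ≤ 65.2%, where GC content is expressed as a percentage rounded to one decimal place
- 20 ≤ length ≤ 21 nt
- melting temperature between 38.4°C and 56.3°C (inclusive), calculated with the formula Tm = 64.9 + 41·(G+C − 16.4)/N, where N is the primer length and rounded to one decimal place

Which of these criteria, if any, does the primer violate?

Base counts: A=5, T=10, G=4, C=3 (length 22).
GC clamp: 3' end AT has 0 G/C, need ≥1 ✗
GC content: GC 7/22 = 31.8%, outside 45.0–65.2% ✗
length: length 22, outside 20–21 ✗
Tm: Tm = 64.9 + 41·(7 − 16.4)/22 = 47.4°C ✓

Fails: GC clamp, GC content, length.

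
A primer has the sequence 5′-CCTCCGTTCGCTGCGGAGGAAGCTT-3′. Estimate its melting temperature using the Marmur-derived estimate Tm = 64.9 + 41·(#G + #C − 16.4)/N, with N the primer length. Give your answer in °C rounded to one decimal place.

64.2°C

Base counts: A=3, T=6, G=8, C=8; G+C = 16, N = 25.
Tm = 64.9 + 41·(16 − 16.4)/25 = 64.9 + -16.40/25 = 64.2°C.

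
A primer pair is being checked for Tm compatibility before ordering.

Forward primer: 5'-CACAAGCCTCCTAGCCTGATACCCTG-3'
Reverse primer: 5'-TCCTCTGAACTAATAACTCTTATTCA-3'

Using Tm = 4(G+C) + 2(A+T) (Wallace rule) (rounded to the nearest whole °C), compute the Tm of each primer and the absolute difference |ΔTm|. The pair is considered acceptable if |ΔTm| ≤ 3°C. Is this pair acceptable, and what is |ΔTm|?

Forward: A=6 T=5 G=4 C=11 → Tm = 2·11 + 4·15 = 82°C.
Reverse: A=8 T=10 G=1 C=7 → Tm = 2·18 + 4·8 = 68°C.
|ΔTm| = |82 − 68| = 14°C, > 3°C.

|ΔTm| = 14°C; the pair is not acceptable.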